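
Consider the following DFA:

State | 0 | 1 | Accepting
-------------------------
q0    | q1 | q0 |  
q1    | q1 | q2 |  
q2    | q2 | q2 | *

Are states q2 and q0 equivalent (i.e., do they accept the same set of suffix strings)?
Try the suffix ε (the empty string).
From q2: q2 — accepting.
From q0: q0 — not accepting.
The two states disagree on this suffix, so they are not equivalent.

Final answer: No. Distinguishing string: ε (the empty string) - accepted from q2 but not from q0.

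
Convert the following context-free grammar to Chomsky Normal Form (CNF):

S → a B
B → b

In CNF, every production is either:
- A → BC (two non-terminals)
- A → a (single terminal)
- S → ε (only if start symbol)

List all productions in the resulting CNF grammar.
The grammar has no ε-productions or unit productions to eliminate.
S → a B has terminal a in a right-hand side of length ≥ 2: introduce T_a → a and use T_a in place of a.
B → b is already in CNF (single terminal) – keep it.
S → a B becomes S → T_a B.
Resulting CNF grammar (3 productions): T_a → a; B → b; S → T_a B

Final answer: T_a → a; B → b; S → T_a B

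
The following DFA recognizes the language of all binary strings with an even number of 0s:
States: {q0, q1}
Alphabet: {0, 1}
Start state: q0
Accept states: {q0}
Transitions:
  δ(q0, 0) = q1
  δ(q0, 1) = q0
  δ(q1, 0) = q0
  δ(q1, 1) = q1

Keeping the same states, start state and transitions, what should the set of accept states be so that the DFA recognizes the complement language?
The DFA is complete (every state has a transition on every symbol), so the complement
is recognized by the same DFA with accepting and non-accepting states swapped.
Original accept states: {q0}
Complement accept states = All states - Original accept states
= {q0, q1} - {q0}
= {q1}
Complement language: strings with an ODD number of 0s

Final answer: {q1}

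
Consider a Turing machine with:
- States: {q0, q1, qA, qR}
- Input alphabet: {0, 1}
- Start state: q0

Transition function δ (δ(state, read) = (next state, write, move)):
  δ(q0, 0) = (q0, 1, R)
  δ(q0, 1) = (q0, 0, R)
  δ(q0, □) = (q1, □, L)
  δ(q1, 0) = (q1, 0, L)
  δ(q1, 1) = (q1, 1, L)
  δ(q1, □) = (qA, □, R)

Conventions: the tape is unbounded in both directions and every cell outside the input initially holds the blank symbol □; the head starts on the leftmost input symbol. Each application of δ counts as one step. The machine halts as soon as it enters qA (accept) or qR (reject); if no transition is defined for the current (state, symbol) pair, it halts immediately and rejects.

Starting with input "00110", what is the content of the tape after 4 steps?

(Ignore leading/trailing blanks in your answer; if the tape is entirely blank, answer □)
Step 0: [q0]00110 (head at position 0)
Step 1: δ(q0, 0) = (q0, 1, R)  ⊢  1[q0]0110 (head at position 1)
Step 2: δ(q0, 0) = (q0, 1, R)  ⊢  11[q0]110 (head at position 2)
Step 3: δ(q0, 1) = (q0, 0, R)  ⊢  110[q0]10 (head at position 3)
Step 4: δ(q0, 1) = (q0, 0, R)  ⊢  1100[q0]0 (head at position 4)
Tape after 4 steps (ignoring surrounding blanks): 11000

Final answer: Tape: 11000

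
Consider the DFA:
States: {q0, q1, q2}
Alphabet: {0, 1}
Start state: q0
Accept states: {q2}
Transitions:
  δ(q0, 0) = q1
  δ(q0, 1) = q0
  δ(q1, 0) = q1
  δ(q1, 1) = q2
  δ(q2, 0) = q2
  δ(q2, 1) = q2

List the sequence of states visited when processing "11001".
Starting at q0
Read '1': q0 -> q0
Read '1': q0 -> q0
Read '0': q0 -> q1
Read '0': q1 -> q1
Read '1': q1 -> q2

Final answer: q0 -> q0 -> q0 -> q1 -> q1 -> q2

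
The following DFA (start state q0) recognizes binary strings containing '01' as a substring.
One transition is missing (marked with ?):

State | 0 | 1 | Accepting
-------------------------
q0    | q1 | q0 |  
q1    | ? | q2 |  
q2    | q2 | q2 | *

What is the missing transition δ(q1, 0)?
q1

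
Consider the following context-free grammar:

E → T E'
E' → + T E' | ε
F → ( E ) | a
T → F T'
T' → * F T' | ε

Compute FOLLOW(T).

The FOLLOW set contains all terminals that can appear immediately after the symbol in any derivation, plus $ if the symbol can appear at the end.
Useful FIRST sets: FIRST(E') = {+, ε}, FIRST(T') = {*, ε} (both E' and T' are nullable).
FOLLOW(E): E is the start symbol → $; E appears in F → ( E ) followed by ')' → FOLLOW(E) = {), $}.
FOLLOW(E'): E' appears at the right end of E → T E' and of E' → + T E', so FOLLOW(E') ⊇ FOLLOW(E) (the second occurrence adds nothing new). FOLLOW(E') = {), $}.
FOLLOW(T): in E → T E' and E' → + T E', T is followed by E': add FIRST(E') minus ε = {+}; since E' is nullable, also add FOLLOW(E) and FOLLOW(E') = {), $}. FOLLOW(T) = {+, ), $}.

Final answer: {$, ), +}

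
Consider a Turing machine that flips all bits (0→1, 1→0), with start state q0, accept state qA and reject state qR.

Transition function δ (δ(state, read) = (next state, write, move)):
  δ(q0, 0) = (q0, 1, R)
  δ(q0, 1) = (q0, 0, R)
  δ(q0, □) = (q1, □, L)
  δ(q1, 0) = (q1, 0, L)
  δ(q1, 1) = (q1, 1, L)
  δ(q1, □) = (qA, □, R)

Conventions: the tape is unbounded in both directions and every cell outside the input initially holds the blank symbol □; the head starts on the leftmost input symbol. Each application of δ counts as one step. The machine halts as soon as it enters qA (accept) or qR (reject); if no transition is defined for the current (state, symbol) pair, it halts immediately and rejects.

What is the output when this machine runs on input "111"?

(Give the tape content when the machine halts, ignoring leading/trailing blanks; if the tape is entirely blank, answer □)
Step 0: [q0]111 (head at position 0)
Step 1: δ(q0, 1) = (q0, 0, R)  ⊢  0[q0]11 (head at position 1)
Step 2: δ(q0, 1) = (q0, 0, R)  ⊢  00[q0]1 (head at position 2)
Step 3: δ(q0, 1) = (q0, 0, R)  ⊢  000[q0]□ (head at position 3)
Step 4: δ(q0, □) = (q1, □, L)  ⊢  00[q1]0□ (head at position 2)
Step 5: δ(q1, 0) = (q1, 0, L)  ⊢  0[q1]00□ (head at position 1)
Step 6: δ(q1, 0) = (q1, 0, L)  ⊢  [q1]000□ (head at position 0)
Step 7: δ(q1, 0) = (q1, 0, L)  ⊢  [q1]□000□ (head at position -1)
Step 8: δ(q1, □) = (qA, □, R)  ⊢  □[qA]000□ (head at position 0)
The machine is in qA, so it halts and accepts.
Tape content when halted (ignoring surrounding blanks): 000

Final answer: Output: 000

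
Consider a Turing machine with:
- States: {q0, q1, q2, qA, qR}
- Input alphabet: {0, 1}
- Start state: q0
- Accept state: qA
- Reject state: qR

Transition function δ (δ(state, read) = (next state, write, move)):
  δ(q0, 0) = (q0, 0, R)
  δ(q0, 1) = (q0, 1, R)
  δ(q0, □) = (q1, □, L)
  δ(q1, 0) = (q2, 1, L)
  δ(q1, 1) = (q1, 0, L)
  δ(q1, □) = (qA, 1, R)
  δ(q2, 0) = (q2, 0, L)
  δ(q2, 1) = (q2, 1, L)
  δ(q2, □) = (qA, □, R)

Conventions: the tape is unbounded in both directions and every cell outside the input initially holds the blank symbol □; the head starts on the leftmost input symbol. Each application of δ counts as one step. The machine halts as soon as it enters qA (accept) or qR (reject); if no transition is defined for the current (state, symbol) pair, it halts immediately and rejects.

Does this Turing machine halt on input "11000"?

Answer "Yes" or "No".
Step 0: [q0]11000 (head at position 0)
Step 1: δ(q0, 1) = (q0, 1, R)  ⊢  1[q0]1000 (head at position 1)
Step 2: δ(q0, 1) = (q0, 1, R)  ⊢  11[q0]000 (head at position 2)
Step 3: δ(q0, 0) = (q0, 0, R)  ⊢  110[q0]00 (head at position 3)
Step 4: δ(q0, 0) = (q0, 0, R)  ⊢  1100[q0]0 (head at position 4)
Step 5: δ(q0, 0) = (q0, 0, R)  ⊢  11000[q0]□ (head at position 5)
Step 6: δ(q0, □) = (q1, □, L)  ⊢  1100[q1]0□ (head at position 4)
Step 7: δ(q1, 0) = (q2, 1, L)  ⊢  110[q2]01□ (head at position 3)
Step 8: δ(q2, 0) = (q2, 0, L)  ⊢  11[q2]001□ (head at position 2)
Step 9: δ(q2, 0) = (q2, 0, L)  ⊢  1[q2]1001□ (head at position 1)
Step 10: δ(q2, 1) = (q2, 1, L)  ⊢  [q2]11001□ (head at position 0)
Step 11: δ(q2, 1) = (q2, 1, L)  ⊢  [q2]□11001□ (head at position -1)
Step 12: δ(q2, □) = (qA, □, R)  ⊢  □[qA]11001□ (head at position 0)
The machine is in qA, so it halts and accepts.
It halts after 12 steps.

Final answer: Yes - halts after 12 steps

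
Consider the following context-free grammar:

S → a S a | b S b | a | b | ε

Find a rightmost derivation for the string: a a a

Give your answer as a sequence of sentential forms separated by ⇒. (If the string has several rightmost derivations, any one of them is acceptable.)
Start with S.
Step 1: the rightmost non-terminal is S; apply S → a S a:  a S a
Step 2: the rightmost non-terminal is S; apply S → a:  a a a

Final answer: S ⇒ a S a ⇒ a a a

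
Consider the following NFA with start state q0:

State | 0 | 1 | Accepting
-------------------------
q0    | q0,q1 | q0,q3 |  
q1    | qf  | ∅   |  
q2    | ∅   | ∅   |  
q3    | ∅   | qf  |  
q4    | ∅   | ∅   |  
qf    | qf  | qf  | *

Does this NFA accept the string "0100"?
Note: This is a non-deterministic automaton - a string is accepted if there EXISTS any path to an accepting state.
Track the set of states the NFA could be in: start {q0}
Read '0': {q0} → {q0, q1}
Read '1': {q0, q1} → {q0, q3}
Read '0': {q0, q3} → {q0, q1}
Read '0': {q0, q1} → {q0, q1, qf}
Final set {q0, q1, qf} contains accepting state(s) {qf} → accepted.

Final answer: Yes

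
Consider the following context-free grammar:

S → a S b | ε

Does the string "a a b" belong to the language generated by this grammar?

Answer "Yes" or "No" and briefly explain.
Every derivation applies S → a S b some number n of times and then S → ε, producing a^n b^n with equally many a's and b's. The string a a b has two a's but only one b, so it cannot be derived.

Final answer: No - no valid derivation exists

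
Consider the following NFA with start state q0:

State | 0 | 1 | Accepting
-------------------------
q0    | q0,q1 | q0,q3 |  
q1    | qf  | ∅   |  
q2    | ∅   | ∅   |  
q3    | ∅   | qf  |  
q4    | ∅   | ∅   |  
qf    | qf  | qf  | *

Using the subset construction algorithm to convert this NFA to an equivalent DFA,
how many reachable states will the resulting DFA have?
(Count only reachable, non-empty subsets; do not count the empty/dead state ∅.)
Start subset: {q0}
{q0}: on 0 → {q0, q1}, on 1 → {q0, q3}
{q0, q1}: on 0 → {q0, q1, qf}, on 1 → {q0, q3}
{q0, q3}: on 0 → {q0, q1}, on 1 → {q0, q3, qf}
{q0, q1, qf}: on 0 → {q0, q1, qf}, on 1 → {q0, q3, qf}
{q0, q3, qf}: on 0 → {q0, q1, qf}, on 1 → {q0, q3, qf}
Reachable non-empty subsets: {q0}, {q0, q1}, {q0, q3}, {q0, q1, qf}, {q0, q3, qf} — 5 in total.

Final answer: 5 states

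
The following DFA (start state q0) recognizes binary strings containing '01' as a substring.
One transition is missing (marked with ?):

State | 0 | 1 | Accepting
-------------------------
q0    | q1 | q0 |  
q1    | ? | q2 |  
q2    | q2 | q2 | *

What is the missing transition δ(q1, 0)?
q1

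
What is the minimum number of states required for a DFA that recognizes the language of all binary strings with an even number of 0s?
Language: binary strings with an even number of 0s
Lower bound (Myhill–Nerode): the prefixes ε, 0 are pairwise distinguishable:
  ε vs 0: suffix ε distinguishes them (ε has zero 0s (accepted), 0 has one 0 (rejected))
So any DFA needs at least 2 states.
Upper bound: a DFA with 2 states exists (one state per class above).
Minimum states: 2

Final answer: 2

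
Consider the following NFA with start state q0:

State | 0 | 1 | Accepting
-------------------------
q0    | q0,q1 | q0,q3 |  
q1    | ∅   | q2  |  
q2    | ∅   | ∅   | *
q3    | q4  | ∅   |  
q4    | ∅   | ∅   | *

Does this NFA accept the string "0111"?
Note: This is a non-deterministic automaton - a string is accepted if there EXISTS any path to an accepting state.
Track the set of states the NFA could be in: start {q0}
Read '0': {q0} → {q0, q1}
Read '1': {q0, q1} → {q0, q2, q3}
Read '1': {q0, q2, q3} → {q0, q3}
Read '1': {q0, q3} → {q0, q3}
Final set {q0, q3} contains no accepting state → rejected.

Final answer: No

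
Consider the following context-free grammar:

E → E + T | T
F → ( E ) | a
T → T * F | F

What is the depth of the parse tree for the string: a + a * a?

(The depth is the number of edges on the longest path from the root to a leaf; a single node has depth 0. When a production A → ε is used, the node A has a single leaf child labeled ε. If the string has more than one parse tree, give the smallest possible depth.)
The grammar is unambiguous; the parse tree of a + a * a is:
E → E + T at the root (depth 0).
  Left E (depth 1) → T (2) → F (3) → a (4).
  Right T (depth 1) → T * F; that T (2) → F (3) → a (4); F (2) → a (3).
The longest root-to-leaf paths have 4 edges.
Depth = 4.

Final answer: 4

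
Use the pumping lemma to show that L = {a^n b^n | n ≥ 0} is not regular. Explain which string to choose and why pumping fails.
Language: L = {a^n b^n | n ≥ 0} (equal numbers of a's followed by b's)
Step 1: Assume for contradiction that L is regular, with pumping length p.
Step 2: Choose s = a^p b^p. Then s ∈ L (it has p a's followed by p b's) and |s| ≥ p.
Step 3: Consider any decomposition s = xyz with |xy| ≤ p and |y| > 0. Since |xy| ≤ p and the first p symbols of s are all a's, y = a^k for some k with 1 ≤ k ≤ p.
Step 4: Pumping up (i = 2): xy²z = a^(p+k) b^p, which has more a's than b's, so xy²z ∉ L.
This contradicts the pumping lemma, so L is not regular.

Final answer: Choose s = a^p b^p. Since |xy| ≤ p, y = a^k with k ≥ 1. Then xy²z = a^(p+k) b^p ∉ L.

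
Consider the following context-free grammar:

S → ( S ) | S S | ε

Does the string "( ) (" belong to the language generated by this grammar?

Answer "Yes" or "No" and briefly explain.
Each production adds parentheses only in matched pairs (S → ( S )) or none at all, so every derived string has equally many '(' and ')'. The string ( ) ( has two '(' and one ')', so it cannot be derived.

Final answer: No - no valid derivation exists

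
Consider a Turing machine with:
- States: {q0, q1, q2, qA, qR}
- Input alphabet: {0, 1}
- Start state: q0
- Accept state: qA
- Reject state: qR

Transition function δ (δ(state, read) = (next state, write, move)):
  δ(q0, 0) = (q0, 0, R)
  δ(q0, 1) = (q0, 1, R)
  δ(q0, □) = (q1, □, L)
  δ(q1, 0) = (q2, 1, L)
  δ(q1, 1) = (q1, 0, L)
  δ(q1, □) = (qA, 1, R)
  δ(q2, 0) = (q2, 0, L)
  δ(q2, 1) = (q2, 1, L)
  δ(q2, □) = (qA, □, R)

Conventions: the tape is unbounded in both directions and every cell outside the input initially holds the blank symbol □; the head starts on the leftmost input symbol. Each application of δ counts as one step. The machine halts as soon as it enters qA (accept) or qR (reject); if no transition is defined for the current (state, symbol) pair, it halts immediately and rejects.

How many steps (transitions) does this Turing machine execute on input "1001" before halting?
Step 0: [q0]1001 (head at position 0)
Step 1: δ(q0, 1) = (q0, 1, R)  ⊢  1[q0]001 (head at position 1)
Step 2: δ(q0, 0) = (q0, 0, R)  ⊢  10[q0]01 (head at position 2)
Step 3: δ(q0, 0) = (q0, 0, R)  ⊢  100[q0]1 (head at position 3)
Step 4: δ(q0, 1) = (q0, 1, R)  ⊢  1001[q0]□ (head at position 4)
Step 5: δ(q0, □) = (q1, □, L)  ⊢  100[q1]1□ (head at position 3)
Step 6: δ(q1, 1) = (q1, 0, L)  ⊢  10[q1]00□ (head at position 2)
Step 7: δ(q1, 0) = (q2, 1, L)  ⊢  1[q2]010□ (head at position 1)
Step 8: δ(q2, 0) = (q2, 0, L)  ⊢  [q2]1010□ (head at position 0)
Step 9: δ(q2, 1) = (q2, 1, L)  ⊢  [q2]□1010□ (head at position -1)
Step 10: δ(q2, □) = (qA, □, R)  ⊢  □[qA]1010□ (head at position 0)
The machine is in qA, so it halts and accepts.
Number of transitions executed: 10.

Final answer: 10 steps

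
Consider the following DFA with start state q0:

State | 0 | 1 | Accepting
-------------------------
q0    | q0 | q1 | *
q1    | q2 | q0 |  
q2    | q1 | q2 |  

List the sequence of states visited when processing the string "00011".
q0 → q0 → q0 → q0 → q1 → q0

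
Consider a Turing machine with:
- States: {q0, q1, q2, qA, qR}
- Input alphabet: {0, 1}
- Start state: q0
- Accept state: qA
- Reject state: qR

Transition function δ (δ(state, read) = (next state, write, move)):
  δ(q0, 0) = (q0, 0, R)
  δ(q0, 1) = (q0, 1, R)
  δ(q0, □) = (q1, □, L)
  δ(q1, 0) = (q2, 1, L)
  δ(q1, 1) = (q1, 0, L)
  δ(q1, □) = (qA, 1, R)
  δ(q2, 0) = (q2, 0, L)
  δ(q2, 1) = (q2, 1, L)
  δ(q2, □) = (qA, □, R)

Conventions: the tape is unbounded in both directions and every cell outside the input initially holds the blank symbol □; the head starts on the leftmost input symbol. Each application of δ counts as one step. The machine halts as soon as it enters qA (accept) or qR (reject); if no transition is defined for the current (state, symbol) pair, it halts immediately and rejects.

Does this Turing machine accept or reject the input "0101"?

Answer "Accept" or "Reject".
Step 0: [q0]0101 (head at position 0)
Step 1: δ(q0, 0) = (q0, 0, R)  ⊢  0[q0]101 (head at position 1)
Step 2: δ(q0, 1) = (q0, 1, R)  ⊢  01[q0]01 (head at position 2)
Step 3: δ(q0, 0) = (q0, 0, R)  ⊢  010[q0]1 (head at position 3)
Step 4: δ(q0, 1) = (q0, 1, R)  ⊢  0101[q0]□ (head at position 4)
Step 5: δ(q0, □) = (q1, □, L)  ⊢  010[q1]1□ (head at position 3)
Step 6: δ(q1, 1) = (q1, 0, L)  ⊢  01[q1]00□ (head at position 2)
Step 7: δ(q1, 0) = (q2, 1, L)  ⊢  0[q2]110□ (head at position 1)
Step 8: δ(q2, 1) = (q2, 1, L)  ⊢  [q2]0110□ (head at position 0)
Step 9: δ(q2, 0) = (q2, 0, L)  ⊢  [q2]□0110□ (head at position -1)
Step 10: δ(q2, □) = (qA, □, R)  ⊢  □[qA]0110□ (head at position 0)
The machine is in qA, so it halts and accepts.

Final answer: Accept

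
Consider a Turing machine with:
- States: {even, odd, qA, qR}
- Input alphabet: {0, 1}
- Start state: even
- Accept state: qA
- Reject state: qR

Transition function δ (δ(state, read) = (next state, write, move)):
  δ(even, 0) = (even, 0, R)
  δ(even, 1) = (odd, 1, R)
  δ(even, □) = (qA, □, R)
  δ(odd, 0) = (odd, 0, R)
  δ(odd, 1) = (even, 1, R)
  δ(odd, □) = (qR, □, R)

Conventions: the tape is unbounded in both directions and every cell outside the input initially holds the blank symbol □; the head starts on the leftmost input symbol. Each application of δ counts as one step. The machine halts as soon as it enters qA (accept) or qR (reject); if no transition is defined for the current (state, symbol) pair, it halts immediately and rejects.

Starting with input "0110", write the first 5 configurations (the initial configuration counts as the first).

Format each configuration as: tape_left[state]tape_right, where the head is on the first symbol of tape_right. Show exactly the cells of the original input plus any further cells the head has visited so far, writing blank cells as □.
Step 0: [even]0110 (head at position 0)
Step 1: δ(even, 0) = (even, 0, R)  ⊢  0[even]110 (head at position 1)
Step 2: δ(even, 1) = (odd, 1, R)  ⊢  01[odd]10 (head at position 2)
Step 3: δ(odd, 1) = (even, 1, R)  ⊢  011[even]0 (head at position 3)
Step 4: δ(even, 0) = (even, 0, R)  ⊢  0110[even]□ (head at position 4)

Final answer: [even]0110 ⊢ 0[even]110 ⊢ 01[odd]10 ⊢ 011[even]0 ⊢ 0110[even]□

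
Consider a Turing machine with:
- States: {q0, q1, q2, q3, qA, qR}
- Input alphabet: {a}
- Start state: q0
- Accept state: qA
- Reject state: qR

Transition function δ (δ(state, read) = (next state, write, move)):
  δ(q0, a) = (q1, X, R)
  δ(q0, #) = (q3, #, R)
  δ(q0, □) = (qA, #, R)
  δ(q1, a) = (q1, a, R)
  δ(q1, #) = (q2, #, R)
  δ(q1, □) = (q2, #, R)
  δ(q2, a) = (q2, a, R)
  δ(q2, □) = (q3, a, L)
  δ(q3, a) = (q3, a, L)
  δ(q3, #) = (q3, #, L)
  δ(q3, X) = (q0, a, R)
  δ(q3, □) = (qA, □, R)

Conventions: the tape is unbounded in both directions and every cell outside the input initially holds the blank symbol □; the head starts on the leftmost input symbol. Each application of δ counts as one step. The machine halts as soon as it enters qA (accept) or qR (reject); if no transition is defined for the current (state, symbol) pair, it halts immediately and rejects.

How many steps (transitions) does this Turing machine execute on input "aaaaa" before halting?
Trace (configuration after each step, as tape_left[state]tape_right with head position):
Step 0: [q0]aaaaa (head at position 0)
Step 1: X[q1]aaaa (head 1)
Step 2: Xa[q1]aaa (head 2)
Step 3: Xaa[q1]aa (head 3)
Step 4: Xaaa[q1]a (head 4)
Step 5: Xaaaa[q1]□ (head 5)
Step 6: Xaaaa#[q2]□ (head 6)
Step 7: Xaaaa[q3]#a (head 5)
Step 8: Xaaa[q3]a#a (head 4)
Step 9: Xaa[q3]aa#a (head 3)
Step 10: Xa[q3]aaa#a (head 2)
Step 11: X[q3]aaaa#a (head 1)
Step 12: [q3]Xaaaa#a (head 0)
Step 13: a[q0]aaaa#a (head 1)
Step 14: aX[q1]aaa#a (head 2)
Step 15: aXa[q1]aa#a (head 3)
Step 16: aXaa[q1]a#a (head 4)
Step 17: aXaaa[q1]#a (head 5)
Step 18: aXaaa#[q2]a (head 6)
Step 19: aXaaa#a[q2]□ (head 7)
Step 20: aXaaa#[q3]aa (head 6)
Step 21: aXaaa[q3]#aa (head 5)
Step 22: aXaa[q3]a#aa (head 4)
Step 23: aXa[q3]aa#aa (head 3)
Step 24: aX[q3]aaa#aa (head 2)
Step 25: a[q3]Xaaa#aa (head 1)
Step 26: aa[q0]aaa#aa (head 2)
Step 27: aaX[q1]aa#aa (head 3)
Step 28: aaXa[q1]a#aa (head 4)
Step 29: aaXaa[q1]#aa (head 5)
Step 30: aaXaa#[q2]aa (head 6)
Step 31: aaXaa#a[q2]a (head 7)
Step 32: aaXaa#aa[q2]□ (head 8)
Step 33: aaXaa#a[q3]aa (head 7)
Step 34: aaXaa#[q3]aaa (head 6)
Step 35: aaXaa[q3]#aaa (head 5)
Step 36: aaXa[q3]a#aaa (head 4)
Step 37: aaX[q3]aa#aaa (head 3)
Step 38: aa[q3]Xaa#aaa (head 2)
Step 39: aaa[q0]aa#aaa (head 3)
Step 40: aaaX[q1]a#aaa (head 4)
Step 41: aaaXa[q1]#aaa (head 5)
Step 42: aaaXa#[q2]aaa (head 6)
Step 43: aaaXa#a[q2]aa (head 7)
Step 44: aaaXa#aa[q2]a (head 8)
Step 45: aaaXa#aaa[q2]□ (head 9)
Step 46: aaaXa#aa[q3]aa (head 8)
Step 47: aaaXa#a[q3]aaa (head 7)
Step 48: aaaXa#[q3]aaaa (head 6)
Step 49: aaaXa[q3]#aaaa (head 5)
Step 50: aaaX[q3]a#aaaa (head 4)
Step 51: aaa[q3]Xa#aaaa (head 3)
Step 52: aaaa[q0]a#aaaa (head 4)
Step 53: aaaaX[q1]#aaaa (head 5)
Step 54: aaaaX#[q2]aaaa (head 6)
Step 55: aaaaX#a[q2]aaa (head 7)
Step 56: aaaaX#aa[q2]aa (head 8)
Step 57: aaaaX#aaa[q2]a (head 9)
Step 58: aaaaX#aaaa[q2]□ (head 10)
Step 59: aaaaX#aaa[q3]aa (head 9)
Step 60: aaaaX#aa[q3]aaa (head 8)
Step 61: aaaaX#a[q3]aaaa (head 7)
Step 62: aaaaX#[q3]aaaaa (head 6)
Step 63: aaaaX[q3]#aaaaa (head 5)
Step 64: aaaa[q3]X#aaaaa (head 4)
Step 65: aaaaa[q0]#aaaaa (head 5)
Step 66: aaaaa#[q3]aaaaa (head 6)
Step 67: aaaaa[q3]#aaaaa (head 5)
Step 68: aaaa[q3]a#aaaaa (head 4)
Step 69: aaa[q3]aa#aaaaa (head 3)
Step 70: aa[q3]aaa#aaaaa (head 2)
Step 71: a[q3]aaaa#aaaaa (head 1)
Step 72: [q3]aaaaa#aaaaa (head 0)
Step 73: [q3]□aaaaa#aaaaa (head -1)
Step 74: □[qA]aaaaa#aaaaa (head 0)
The machine is in qA, so it halts and accepts.
Number of transitions executed: 74.

Final answer: 74 steps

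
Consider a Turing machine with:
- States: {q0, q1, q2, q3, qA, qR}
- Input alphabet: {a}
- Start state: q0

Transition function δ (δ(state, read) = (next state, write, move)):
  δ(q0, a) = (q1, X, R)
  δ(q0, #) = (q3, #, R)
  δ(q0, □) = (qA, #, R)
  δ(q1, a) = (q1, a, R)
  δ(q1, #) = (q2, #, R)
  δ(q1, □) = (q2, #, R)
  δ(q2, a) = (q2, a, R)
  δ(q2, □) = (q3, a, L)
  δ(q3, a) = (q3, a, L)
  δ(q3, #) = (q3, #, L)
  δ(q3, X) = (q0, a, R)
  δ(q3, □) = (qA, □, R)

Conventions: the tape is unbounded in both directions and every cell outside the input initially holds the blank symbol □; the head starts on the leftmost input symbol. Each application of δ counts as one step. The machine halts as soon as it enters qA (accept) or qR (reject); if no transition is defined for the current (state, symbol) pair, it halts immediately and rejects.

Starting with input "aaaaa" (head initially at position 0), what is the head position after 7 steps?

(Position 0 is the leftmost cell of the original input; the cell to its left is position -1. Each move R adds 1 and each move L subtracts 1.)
Step 0: [q0]aaaaa (head at position 0)
Step 1: δ(q0, a) = (q1, X, R)  ⊢  X[q1]aaaa (head at position 1)
Step 2: δ(q1, a) = (q1, a, R)  ⊢  Xa[q1]aaa (head at position 2)
Step 3: δ(q1, a) = (q1, a, R)  ⊢  Xaa[q1]aa (head at position 3)
Step 4: δ(q1, a) = (q1, a, R)  ⊢  Xaaa[q1]a (head at position 4)
Step 5: δ(q1, a) = (q1, a, R)  ⊢  Xaaaa[q1]□ (head at position 5)
Step 6: δ(q1, □) = (q2, #, R)  ⊢  Xaaaa#[q2]□ (head at position 6)
Step 7: δ(q2, □) = (q3, a, L)  ⊢  Xaaaa[q3]#a (head at position 5)
Head position after 7 steps: 5

Final answer: Position 5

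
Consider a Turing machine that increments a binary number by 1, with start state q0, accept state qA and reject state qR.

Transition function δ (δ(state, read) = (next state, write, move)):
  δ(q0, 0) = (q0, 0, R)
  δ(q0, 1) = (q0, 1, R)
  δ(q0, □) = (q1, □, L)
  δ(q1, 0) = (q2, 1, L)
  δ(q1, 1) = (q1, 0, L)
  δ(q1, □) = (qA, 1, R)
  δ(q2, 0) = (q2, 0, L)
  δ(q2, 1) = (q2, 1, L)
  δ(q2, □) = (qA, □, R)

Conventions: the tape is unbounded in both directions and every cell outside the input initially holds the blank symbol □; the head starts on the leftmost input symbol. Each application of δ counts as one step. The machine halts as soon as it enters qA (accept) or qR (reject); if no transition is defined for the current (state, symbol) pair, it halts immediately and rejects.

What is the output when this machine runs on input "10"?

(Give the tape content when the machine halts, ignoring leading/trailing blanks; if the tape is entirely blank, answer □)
Step 0: [q0]10 (head at position 0)
Step 1: δ(q0, 1) = (q0, 1, R)  ⊢  1[q0]0 (head at position 1)
Step 2: δ(q0, 0) = (q0, 0, R)  ⊢  10[q0]□ (head at position 2)
Step 3: δ(q0, □) = (q1, □, L)  ⊢  1[q1]0□ (head at position 1)
Step 4: δ(q1, 0) = (q2, 1, L)  ⊢  [q2]11□ (head at position 0)
Step 5: δ(q2, 1) = (q2, 1, L)  ⊢  [q2]□11□ (head at position -1)
Step 6: δ(q2, □) = (qA, □, R)  ⊢  □[qA]11□ (head at position 0)
The machine is in qA, so it halts and accepts.
Tape content when halted (ignoring surrounding blanks): 11

Final answer: Output: 11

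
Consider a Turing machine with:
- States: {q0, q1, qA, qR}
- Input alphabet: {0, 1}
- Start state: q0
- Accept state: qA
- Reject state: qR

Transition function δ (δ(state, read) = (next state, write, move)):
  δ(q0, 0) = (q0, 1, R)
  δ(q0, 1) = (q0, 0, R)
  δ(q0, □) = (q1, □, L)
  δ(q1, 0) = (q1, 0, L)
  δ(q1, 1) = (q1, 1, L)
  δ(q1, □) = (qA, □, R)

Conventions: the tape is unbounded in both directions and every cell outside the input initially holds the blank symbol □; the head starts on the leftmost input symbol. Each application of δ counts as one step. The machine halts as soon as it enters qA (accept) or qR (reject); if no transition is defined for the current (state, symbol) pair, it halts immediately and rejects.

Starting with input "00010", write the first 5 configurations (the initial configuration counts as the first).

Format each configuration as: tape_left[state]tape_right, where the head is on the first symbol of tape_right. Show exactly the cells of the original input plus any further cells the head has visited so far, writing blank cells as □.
Step 0: [q0]00010 (head at position 0)
Step 1: δ(q0, 0) = (q0, 1, R)  ⊢  1[q0]0010 (head at position 1)
Step 2: δ(q0, 0) = (q0, 1, R)  ⊢  11[q0]010 (head at position 2)
Step 3: δ(q0, 0) = (q0, 1, R)  ⊢  111[q0]10 (head at position 3)
Step 4: δ(q0, 1) = (q0, 0, R)  ⊢  1110[q0]0 (head at position 4)

Final answer: [q0]00010 ⊢ 1[q0]0010 ⊢ 11[q0]010 ⊢ 111[q0]10 ⊢ 1110[q0]0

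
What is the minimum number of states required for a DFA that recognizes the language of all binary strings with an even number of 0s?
Language: binary strings with an even number of 0s
Lower bound (Myhill–Nerode): the prefixes ε, 0 are pairwise distinguishable:
  ε vs 0: suffix ε distinguishes them (ε has zero 0s (accepted), 0 has one 0 (rejected))
So any DFA needs at least 2 states.
Upper bound: a DFA with 2 states exists (one state per class above).
Minimum states: 2

Final answer: 2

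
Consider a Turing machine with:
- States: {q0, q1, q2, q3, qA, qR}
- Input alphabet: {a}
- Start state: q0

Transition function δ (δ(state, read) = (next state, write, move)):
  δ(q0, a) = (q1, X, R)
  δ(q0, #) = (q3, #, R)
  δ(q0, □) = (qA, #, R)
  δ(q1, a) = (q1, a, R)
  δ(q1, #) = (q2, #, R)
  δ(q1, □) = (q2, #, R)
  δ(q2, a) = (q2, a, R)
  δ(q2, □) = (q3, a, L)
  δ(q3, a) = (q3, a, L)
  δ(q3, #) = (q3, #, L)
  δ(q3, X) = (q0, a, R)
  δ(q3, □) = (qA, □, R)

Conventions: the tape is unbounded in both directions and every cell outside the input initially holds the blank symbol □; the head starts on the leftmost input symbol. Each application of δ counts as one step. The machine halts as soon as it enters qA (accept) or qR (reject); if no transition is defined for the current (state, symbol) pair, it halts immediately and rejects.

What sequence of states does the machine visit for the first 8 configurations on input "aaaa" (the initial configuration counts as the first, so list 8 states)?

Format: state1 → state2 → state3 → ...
Step 0: [q0]aaaa (head at position 0)
Step 1: δ(q0, a) = (q1, X, R)  ⊢  X[q1]aaa (head at position 1)
Step 2: δ(q1, a) = (q1, a, R)  ⊢  Xa[q1]aa (head at position 2)
Step 3: δ(q1, a) = (q1, a, R)  ⊢  Xaa[q1]a (head at position 3)
Step 4: δ(q1, a) = (q1, a, R)  ⊢  Xaaa[q1]□ (head at position 4)
Step 5: δ(q1, □) = (q2, #, R)  ⊢  Xaaa#[q2]□ (head at position 5)
Step 6: δ(q2, □) = (q3, a, L)  ⊢  Xaaa[q3]#a (head at position 4)
Step 7: δ(q3, #) = (q3, #, L)  ⊢  Xaa[q3]a#a (head at position 3)
Reading off the states of these 8 configurations: q0 → q1 → q1 → q1 → q1 → q2 → q3 → q3

Final answer: q0 → q1 → q1 → q1 → q1 → q2 → q3 → q3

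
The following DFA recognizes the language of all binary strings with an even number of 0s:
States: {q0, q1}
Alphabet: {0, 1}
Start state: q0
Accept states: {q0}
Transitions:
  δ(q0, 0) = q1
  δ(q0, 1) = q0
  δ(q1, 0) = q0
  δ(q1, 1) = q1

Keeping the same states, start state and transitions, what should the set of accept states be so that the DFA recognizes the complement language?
The DFA is complete (every state has a transition on every symbol), so the complement
is recognized by the same DFA with accepting and non-accepting states swapped.
Original accept states: {q0}
Complement accept states = All states - Original accept states
= {q0, q1} - {q0}
= {q1}
Complement language: strings with an ODD number of 0s

Final answer: {q1}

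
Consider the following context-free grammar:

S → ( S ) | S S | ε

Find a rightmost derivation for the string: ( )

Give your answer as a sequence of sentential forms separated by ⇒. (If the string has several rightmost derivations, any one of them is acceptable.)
Start with S.
Step 1: the rightmost non-terminal is S; apply S → ( S ):  ( S )
Step 2: the rightmost non-terminal is S; apply S → ε:  ( )

Final answer: S ⇒ ( S ) ⇒ ( )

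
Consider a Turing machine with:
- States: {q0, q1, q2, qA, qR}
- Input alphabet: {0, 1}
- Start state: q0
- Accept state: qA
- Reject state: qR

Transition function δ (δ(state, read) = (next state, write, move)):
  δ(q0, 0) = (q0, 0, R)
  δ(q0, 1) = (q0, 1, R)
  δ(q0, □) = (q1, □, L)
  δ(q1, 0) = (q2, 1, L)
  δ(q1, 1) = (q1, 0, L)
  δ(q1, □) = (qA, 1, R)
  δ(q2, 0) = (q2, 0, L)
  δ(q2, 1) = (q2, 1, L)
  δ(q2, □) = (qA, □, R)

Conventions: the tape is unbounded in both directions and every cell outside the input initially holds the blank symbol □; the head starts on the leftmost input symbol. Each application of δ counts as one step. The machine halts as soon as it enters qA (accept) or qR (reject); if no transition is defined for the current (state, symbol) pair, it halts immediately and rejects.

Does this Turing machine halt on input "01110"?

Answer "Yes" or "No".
Step 0: [q0]01110 (head at position 0)
Step 1: δ(q0, 0) = (q0, 0, R)  ⊢  0[q0]1110 (head at position 1)
Step 2: δ(q0, 1) = (q0, 1, R)  ⊢  01[q0]110 (head at position 2)
Step 3: δ(q0, 1) = (q0, 1, R)  ⊢  011[q0]10 (head at position 3)
Step 4: δ(q0, 1) = (q0, 1, R)  ⊢  0111[q0]0 (head at position 4)
Step 5: δ(q0, 0) = (q0, 0, R)  ⊢  01110[q0]□ (head at position 5)
Step 6: δ(q0, □) = (q1, □, L)  ⊢  0111[q1]0□ (head at position 4)
Step 7: δ(q1, 0) = (q2, 1, L)  ⊢  011[q2]11□ (head at position 3)
Step 8: δ(q2, 1) = (q2, 1, L)  ⊢  01[q2]111□ (head at position 2)
Step 9: δ(q2, 1) = (q2, 1, L)  ⊢  0[q2]1111□ (head at position 1)
Step 10: δ(q2, 1) = (q2, 1, L)  ⊢  [q2]01111□ (head at position 0)
Step 11: δ(q2, 0) = (q2, 0, L)  ⊢  [q2]□01111□ (head at position -1)
Step 12: δ(q2, □) = (qA, □, R)  ⊢  □[qA]01111□ (head at position 0)
The machine is in qA, so it halts and accepts.
It halts after 12 steps.

Final answer: Yes - halts after 12 steps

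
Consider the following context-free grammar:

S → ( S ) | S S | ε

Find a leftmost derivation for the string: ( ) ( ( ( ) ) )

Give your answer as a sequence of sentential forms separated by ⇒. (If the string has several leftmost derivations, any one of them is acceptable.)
Start with S.
Step 1: the leftmost non-terminal is S; apply S → S S:  S S
Step 2: the leftmost non-terminal is S; apply S → ( S ):  ( S ) S
Step 3: the leftmost non-terminal is S; apply S → ε:  ( ) S
Step 4: the leftmost non-terminal is S; apply S → ( S ):  ( ) ( S )
Step 5: the leftmost non-terminal is S; apply S → ( S ):  ( ) ( ( S ) )
Step 6: the leftmost non-terminal is S; apply S → ( S ):  ( ) ( ( ( S ) ) )
Step 7: the leftmost non-terminal is S; apply S → ε:  ( ) ( ( ( ) ) )

Final answer: S ⇒ S S ⇒ ( S ) S ⇒ ( ) S ⇒ ( ) ( S ) ⇒ ( ) ( ( S ) ) ⇒ ( ) ( ( ( S ) ) ) ⇒ ( ) ( ( ( ) ) )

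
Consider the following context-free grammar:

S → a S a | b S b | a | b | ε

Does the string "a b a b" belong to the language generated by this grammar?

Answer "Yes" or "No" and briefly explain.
Every production places the same symbol at both ends (or yields a single symbol / ε), so every derived string is a palindrome. a b a b reversed is b a b a ≠ a b a b, so it is not a palindrome and cannot be derived (already the first step fails: the string starts with a but ends with b, so neither S → a S a nor S → b S b fits).

Final answer: No - no valid derivation exists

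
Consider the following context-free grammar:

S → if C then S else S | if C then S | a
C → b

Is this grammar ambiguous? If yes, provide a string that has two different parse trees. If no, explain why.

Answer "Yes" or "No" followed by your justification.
The 'dangling else' can attach to either if. Two leftmost derivations of  if b then if b then a else a:
  (1) S ⇒ if C then S else S ⇒ if b then S else S ⇒ if b then if C then S else S ⇒ if b then if b then S else S ⇒ if b then if b then a else S ⇒ if b then if b then a else a   (else belongs to the outer if)
  (2) S ⇒ if C then S ⇒ if b then S ⇒ if b then if C then S else S ⇒ if b then if b then S else S ⇒ if b then if b then a else S ⇒ if b then if b then a else a   (else belongs to the inner if)
Two distinct parse trees for the same string, so the grammar is ambiguous.

Final answer: Yes - the string 'if b then if b then a else a' has two distinct leftmost derivations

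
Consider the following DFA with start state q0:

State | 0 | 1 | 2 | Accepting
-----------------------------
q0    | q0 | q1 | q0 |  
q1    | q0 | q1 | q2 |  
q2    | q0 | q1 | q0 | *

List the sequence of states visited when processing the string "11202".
q0 → q1 → q1 → q2 → q0 → q0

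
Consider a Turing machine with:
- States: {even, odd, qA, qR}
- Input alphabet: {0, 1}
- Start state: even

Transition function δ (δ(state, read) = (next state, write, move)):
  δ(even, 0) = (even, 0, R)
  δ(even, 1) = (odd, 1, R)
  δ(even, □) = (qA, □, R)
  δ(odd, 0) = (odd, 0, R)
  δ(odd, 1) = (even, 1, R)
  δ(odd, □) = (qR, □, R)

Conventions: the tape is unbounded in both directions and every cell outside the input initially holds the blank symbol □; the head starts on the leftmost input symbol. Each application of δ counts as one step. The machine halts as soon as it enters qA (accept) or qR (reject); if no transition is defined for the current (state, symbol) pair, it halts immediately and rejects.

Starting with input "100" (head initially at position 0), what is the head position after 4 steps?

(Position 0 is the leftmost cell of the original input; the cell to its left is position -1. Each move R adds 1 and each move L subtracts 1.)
Step 0: [even]100 (head at position 0)
Step 1: δ(even, 1) = (odd, 1, R)  ⊢  1[odd]00 (head at position 1)
Step 2: δ(odd, 0) = (odd, 0, R)  ⊢  10[odd]0 (head at position 2)
Step 3: δ(odd, 0) = (odd, 0, R)  ⊢  100[odd]□ (head at position 3)
Step 4: δ(odd, □) = (qR, □, R)  ⊢  100□[qR]□ (head at position 4)
Head position after 4 steps: 4

Final answer: Position 4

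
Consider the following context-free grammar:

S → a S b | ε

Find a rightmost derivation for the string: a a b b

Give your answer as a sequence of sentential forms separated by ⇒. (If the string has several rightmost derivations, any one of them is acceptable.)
Start with S.
Step 1: the rightmost non-terminal is S; apply S → a S b:  a S b
Step 2: the rightmost non-terminal is S; apply S → a S b:  a a S b b
Step 3: the rightmost non-terminal is S; apply S → ε:  a a b b

Final answer: S ⇒ a S b ⇒ a a S b b ⇒ a a b b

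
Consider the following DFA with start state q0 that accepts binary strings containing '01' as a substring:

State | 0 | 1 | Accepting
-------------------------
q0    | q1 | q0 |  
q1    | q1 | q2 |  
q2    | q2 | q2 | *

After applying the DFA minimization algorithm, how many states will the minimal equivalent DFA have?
All 3 states are reachable from q0, so none can be removed as unreachable.
Table-filling: first mark every (accepting, non-accepting) pair as distinguishable (accepting: {q2}; non-accepting: {q0, q1}).
Round 1: (q0, q1) on '1' go to q0 and q2, already distinguishable → mark.
Every pair of states is distinguishable, so the DFA is already minimal.
Equivalence classes: {q0}, {q1}, {q2} → 3 states.

Final answer: 3 states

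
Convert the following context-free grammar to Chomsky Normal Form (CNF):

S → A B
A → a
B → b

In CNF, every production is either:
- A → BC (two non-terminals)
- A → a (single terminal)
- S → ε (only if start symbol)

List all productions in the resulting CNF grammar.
The grammar has no ε-productions or unit productions to eliminate.
S → A B is already in CNF (two non-terminals) – keep it.
A → a is already in CNF (single terminal) – keep it.
B → b is already in CNF (single terminal) – keep it.
Resulting CNF grammar (3 productions): A → a; B → b; S → A B

Final answer: A → a; B → b; S → A B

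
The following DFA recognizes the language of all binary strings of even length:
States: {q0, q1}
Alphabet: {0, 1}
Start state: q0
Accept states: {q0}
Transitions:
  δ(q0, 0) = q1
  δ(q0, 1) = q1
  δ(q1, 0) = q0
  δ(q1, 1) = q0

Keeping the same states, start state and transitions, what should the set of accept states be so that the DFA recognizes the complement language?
The DFA is complete (every state has a transition on every symbol), so the complement
is recognized by the same DFA with accepting and non-accepting states swapped.
Original accept states: {q0}
Complement accept states = All states - Original accept states
= {q0, q1} - {q0}
= {q1}
Complement language: strings of ODD length

Final answer: {q1}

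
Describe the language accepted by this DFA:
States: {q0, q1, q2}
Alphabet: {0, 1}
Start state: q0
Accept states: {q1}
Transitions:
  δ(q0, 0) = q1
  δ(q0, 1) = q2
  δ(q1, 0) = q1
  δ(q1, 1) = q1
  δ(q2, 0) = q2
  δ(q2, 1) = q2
Analyzing the DFA structure:
Start state: q0
Accept states: {q1}
Interpreting what each state remembers (checking against the transitions):
  q0: nothing has been read yet
  q1: the first symbol was 0
  q2: the first symbol was 1 (trap state)
  δ(q0, 0): in q0 (nothing has been read yet), after reading 0 we have: the first symbol was 0 → q1
  δ(q0, 1): in q0 (nothing has been read yet), after reading 1 we have: the first symbol was 1 (trap state) → q2
  δ(q1, 0): in q1 (the first symbol was 0), after reading 0 we have: the first symbol was 0 → q1
  δ(q1, 1): in q1 (the first symbol was 0), after reading 1 we have: the first symbol was 0 → q1
  δ(q2, 0): in q2 (the first symbol was 1 (trap state)), after reading 0 we have: the first symbol was 1 (trap state) → q2
  δ(q2, 1): in q2 (the first symbol was 1 (trap state)), after reading 1 we have: the first symbol was 1 (trap state) → q2
A string is accepted iff it ends in {q1}, i.e. the first symbol was 0.
Language: All binary strings starting with 0

Final answer: All binary strings starting with 0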